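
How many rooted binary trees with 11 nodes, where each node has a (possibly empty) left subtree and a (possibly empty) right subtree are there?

58786

Rooted binary trees with 11 nodes (each child slot possibly empty) number C_11.
C_11 = C(22,11)/12 = 705432/12 = 58786.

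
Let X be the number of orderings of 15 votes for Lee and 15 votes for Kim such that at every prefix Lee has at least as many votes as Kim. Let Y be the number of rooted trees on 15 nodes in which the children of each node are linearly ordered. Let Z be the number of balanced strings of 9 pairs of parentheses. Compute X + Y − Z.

Reading a vote for the leader as '(' and for the other as ')' turns such a sequence into a balanced string of 15 pairs, so the count is C_15. So X = C_15 = 9694845.
Rooted ordered (plane) trees on m nodes have m−1 edges and are counted by C_{m−1}; m = 15 gives C_14. So Y = C_14 = 2674440.
With 9 pairs the number of balanced bracket strings is the Catalan number C_9. So Z = C_9 = 4862.
X + Y − Z = 9694845 + 2674440 − 4862 = 12364423.

12364423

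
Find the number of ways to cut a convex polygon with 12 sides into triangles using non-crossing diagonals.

16796

The number of triangulations of a 12-gon is the Catalan number C_10 (index = sides − 2).
C_10 = C_9 · 2(2·9+1)/(9+2) = 4862 · 38/11 = 16796.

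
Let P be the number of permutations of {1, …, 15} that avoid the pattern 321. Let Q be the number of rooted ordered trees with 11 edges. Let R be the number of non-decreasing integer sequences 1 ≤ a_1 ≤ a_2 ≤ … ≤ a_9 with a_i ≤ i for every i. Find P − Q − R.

Permutations of [n] avoiding any single length-3 pattern are counted by C_n; here n = 15. So P = C_15 = 9694845.
Rooted ordered trees with n edges are counted by C_n; here n = 11. So Q = C_11 = 58786.
Such sub-staircase sequences of length n are counted by C_n; here n = 9. So R = C_9 = 4862.
P − Q − R = 9694845 − 58786 − 4862 = 9631197.

9631197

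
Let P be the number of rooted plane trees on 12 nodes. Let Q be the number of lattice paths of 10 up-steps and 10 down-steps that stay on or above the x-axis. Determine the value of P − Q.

41990

Rooted ordered (plane) trees on m nodes have m−1 edges and are counted by C_{m−1}; m = 12 gives C_11. So P = C_11 = 58786.
Dyck paths of semilength n (length 2n) are counted by C_n; here n = 10. So Q = C_10 = 16796.
P − Q = 58786 − 16796 = 41990.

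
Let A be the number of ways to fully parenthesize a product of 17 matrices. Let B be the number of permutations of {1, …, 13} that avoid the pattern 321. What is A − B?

34614770

Parenthesizations of m factors correspond to full binary trees with m leaves, counted by C_{m−1}; m = 17 gives C_16. So A = C_16 = 35357670.
Permutations of [n] avoiding any single length-3 pattern are counted by C_n; here n = 13. So B = C_13 = 742900.
A − B = 35357670 − 742900 = 34614770.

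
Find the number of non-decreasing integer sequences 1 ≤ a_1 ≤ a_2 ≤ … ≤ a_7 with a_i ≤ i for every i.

429

Such sub-staircase sequences of length n are counted by C_n; here n = 7.
C_7 = C(14,7)/8 = 3432/8 = 429.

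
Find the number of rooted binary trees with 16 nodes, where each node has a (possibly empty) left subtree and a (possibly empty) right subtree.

Binary trees (left/right distinguished) on n nodes are counted by C_n; here n = 16.
C_16 = 35357670.

35357670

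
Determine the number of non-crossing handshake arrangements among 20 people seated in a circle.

With 20 = 2·10 people, non-crossing handshake pairings are non-crossing perfect matchings on a circle, counted by C_10.
C_10 = C(20,10)/11 = 184756/11 = 16796.

16796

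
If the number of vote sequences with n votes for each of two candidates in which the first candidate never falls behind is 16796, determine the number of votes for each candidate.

10

Such ballot sequences with n votes each are counted by C_n. Since C_10 = 16796, the index is 10.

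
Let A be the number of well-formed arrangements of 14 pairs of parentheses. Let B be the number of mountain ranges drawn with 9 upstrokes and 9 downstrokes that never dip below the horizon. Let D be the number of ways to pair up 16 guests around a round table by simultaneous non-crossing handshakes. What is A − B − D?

2668148

Balanced strings of n pairs of brackets are counted by C_n; here n = 14. So A = C_14 = 2674440.
A Dyck path with 9 up-steps and 9 down-steps has semilength 9, so there are C_9 of them. So B = C_9 = 4862.
With 16 = 2·8 people, non-crossing handshake pairings are non-crossing perfect matchings on a circle, counted by C_8. So D = C_8 = 1430.
A − B − D = 2674440 − 4862 − 1430 = 2668148.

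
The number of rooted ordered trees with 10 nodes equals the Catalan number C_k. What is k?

9

Rooted ordered (plane) trees on m nodes have m−1 edges and are counted by C_{m−1}; m = 10 gives C_9.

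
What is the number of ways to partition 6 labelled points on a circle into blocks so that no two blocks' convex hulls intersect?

Non-crossing partitions of an n-element set are counted by C_n; here n = 6.
C_6 = C(12,6)/7 = 924/7 = 132.

132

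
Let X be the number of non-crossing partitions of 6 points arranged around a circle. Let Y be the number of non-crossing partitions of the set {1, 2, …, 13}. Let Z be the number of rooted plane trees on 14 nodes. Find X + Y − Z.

132

Non-crossing partitions of an n-element set are counted by C_n; here n = 6. So X = C_6 = 132.
Non-crossing partitions of an n-element set are counted by C_n; here n = 13. So Y = C_13 = 742900.
Rooted ordered (plane) trees on m nodes have m−1 edges and are counted by C_{m−1}; m = 14 gives C_13. So Z = C_13 = 742900.
X + Y − Z = 132 + 742900 − 742900 = 132.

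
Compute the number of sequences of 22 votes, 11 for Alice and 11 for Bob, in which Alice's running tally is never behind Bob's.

58786

Reading a vote for the leader as '(' and for the other as ')' turns such a sequence into a balanced string of 11 pairs, so the count is C_11.
C_11 = C_10 · 2(2·10+1)/(10+2) = 16796 · 42/12 = 58786.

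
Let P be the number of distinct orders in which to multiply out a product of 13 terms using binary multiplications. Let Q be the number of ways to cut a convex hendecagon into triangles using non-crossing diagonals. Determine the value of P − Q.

Parenthesizations of m factors correspond to full binary trees with m leaves, counted by C_{m−1}; m = 13 gives C_12. So P = C_12 = 208012.
A convex 11-gon is triangulated into 9 triangles, and the number of such triangulations is the Catalan number C_{11−2} = C_9. So Q = C_9 = 4862.
P − Q = 208012 − 4862 = 203150.

203150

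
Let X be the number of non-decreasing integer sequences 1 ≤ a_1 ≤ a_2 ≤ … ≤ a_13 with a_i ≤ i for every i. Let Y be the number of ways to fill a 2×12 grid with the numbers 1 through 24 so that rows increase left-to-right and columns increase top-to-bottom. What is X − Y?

Weakly increasing sequences with a_i ≤ i biject with Dyck paths of semilength 13, so there are C_13. So X = C_13 = 742900.
By the hook-length formula (or a Dyck-path bijection), SYT of shape 2×12 number C_12. So Y = C_12 = 208012.
X − Y = 742900 − 208012 = 534888.

534888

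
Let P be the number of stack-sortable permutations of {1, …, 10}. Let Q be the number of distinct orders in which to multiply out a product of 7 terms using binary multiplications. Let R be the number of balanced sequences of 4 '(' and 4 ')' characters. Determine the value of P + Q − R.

16914

By Knuth's characterisation, the stack-sortable permutations of length 10 are the 231-avoiders, numbering C_10. So P = C_10 = 16796.
Parenthesizations of m factors correspond to full binary trees with m leaves, counted by C_{m−1}; m = 7 gives C_6. So Q = C_6 = 132.
A balanced arrangement of 4 bracket pairs is a Dyck word of semilength 4, so the count is C_4. So R = C_4 = 14.
P + Q − R = 16796 + 132 − 14 = 16914.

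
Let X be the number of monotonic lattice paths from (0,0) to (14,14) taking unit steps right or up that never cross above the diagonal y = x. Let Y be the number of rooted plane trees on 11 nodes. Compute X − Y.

2657644

Sub-diagonal monotone paths from (0,0) to (14,14) biject with Dyck paths of semilength 14, giving C_14. So X = C_14 = 2674440.
Rooted ordered (plane) trees on m nodes have m−1 edges and are counted by C_{m−1}; m = 11 gives C_10. So Y = C_10 = 16796.
X − Y = 2674440 − 16796 = 2657644.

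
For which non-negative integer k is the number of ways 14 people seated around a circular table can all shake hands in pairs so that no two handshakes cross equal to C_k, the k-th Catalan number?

7

With 14 = 2·7 people, non-crossing handshake pairings are non-crossing perfect matchings on a circle, counted by C_7.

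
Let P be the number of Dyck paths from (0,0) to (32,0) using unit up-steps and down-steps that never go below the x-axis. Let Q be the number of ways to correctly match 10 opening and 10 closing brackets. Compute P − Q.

35340874

Dyck paths of semilength n (length 2n) are counted by C_n; here n = 16. So P = C_16 = 35357670.
Balanced strings of n pairs of brackets are counted by C_n; here n = 10. So Q = C_10 = 16796.
P − Q = 35357670 − 16796 = 35340874.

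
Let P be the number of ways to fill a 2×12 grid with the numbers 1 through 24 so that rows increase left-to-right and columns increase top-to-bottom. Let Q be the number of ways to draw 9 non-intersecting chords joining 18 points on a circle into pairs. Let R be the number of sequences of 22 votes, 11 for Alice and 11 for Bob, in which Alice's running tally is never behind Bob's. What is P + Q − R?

Standard Young tableaux of shape 2×n are counted by C_n; here n = 12. So P = C_12 = 208012.
Non-crossing perfect matchings of 2n points on a circle are counted by C_n; with 18 points, n = 9. So Q = C_9 = 4862.
Reading a vote for the leader as '(' and for the other as ')' turns such a sequence into a balanced string of 11 pairs, so the count is C_11. So R = C_11 = 58786.
P + Q − R = 208012 + 4862 − 58786 = 154088.

154088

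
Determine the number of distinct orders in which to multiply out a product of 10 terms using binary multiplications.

Ways to associate a product of 10 factors correspond to binary trees on 10 leaves, so the count is C_9.
C_9 = C_8 · 2(2·8+1)/(8+2) = 1430 · 34/10 = 4862.

4862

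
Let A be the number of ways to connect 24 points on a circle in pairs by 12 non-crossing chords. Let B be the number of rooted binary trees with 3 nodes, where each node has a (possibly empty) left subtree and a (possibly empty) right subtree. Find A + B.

Pairing 24 circle points by 12 non-crossing chords gives C_12 matchings. So A = C_12 = 208012.
There are C_n binary search tree shapes on n keys; with n = 3 that is C_3. So B = C_3 = 5.
A + B = 208012 + 5 = 208017.

208017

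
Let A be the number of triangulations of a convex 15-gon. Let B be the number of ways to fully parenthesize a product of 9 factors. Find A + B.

Triangulations of a convex m-gon are counted by C_{m−2}; with m = 15 this is C_13. So A = C_13 = 742900.
Bracketing 9 factors into binary products is counted by C_{9−1} = C_8. So B = C_8 = 1430.
A + B = 742900 + 1430 = 744330.

744330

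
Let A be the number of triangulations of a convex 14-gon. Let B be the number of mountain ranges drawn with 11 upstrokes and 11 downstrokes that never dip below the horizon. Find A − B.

The number of triangulations of a 14-gon is the Catalan number C_12 (index = sides − 2). So A = C_12 = 208012.
A Dyck path with 11 up-steps and 11 down-steps has semilength 11, so there are C_11 of them. So B = C_11 = 58786.
A − B = 208012 − 58786 = 149226.

149226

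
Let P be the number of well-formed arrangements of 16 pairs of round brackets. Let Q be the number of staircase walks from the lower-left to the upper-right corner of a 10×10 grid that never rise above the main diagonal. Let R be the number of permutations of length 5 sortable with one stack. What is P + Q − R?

Balanced strings of n pairs of brackets are counted by C_n; here n = 16. So P = C_16 = 35357670.
Sub-diagonal monotone paths from (0,0) to (10,10) biject with Dyck paths of semilength 10, giving C_10. So Q = C_10 = 16796.
By Knuth's characterisation, the stack-sortable permutations of length 5 are the 231-avoiders, numbering C_5. So R = C_5 = 42.
P + Q − R = 35357670 + 16796 − 42 = 35374424.

35374424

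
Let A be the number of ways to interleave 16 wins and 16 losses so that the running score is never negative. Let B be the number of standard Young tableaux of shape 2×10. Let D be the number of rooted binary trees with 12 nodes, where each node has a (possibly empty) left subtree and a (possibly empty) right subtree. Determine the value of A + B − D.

35166454

Reading a vote for the leader as '(' and for the other as ')' turns such a sequence into a balanced string of 16 pairs, so the count is C_16. So A = C_16 = 35357670.
By the hook-length formula (or a Dyck-path bijection), SYT of shape 2×10 number C_10. So B = C_10 = 16796.
There are C_n binary search tree shapes on n keys; with n = 12 that is C_12. So D = C_12 = 208012.
A + B − D = 35357670 + 16796 − 208012 = 35166454.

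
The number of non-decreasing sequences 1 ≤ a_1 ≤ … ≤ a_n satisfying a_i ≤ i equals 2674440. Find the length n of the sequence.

14

Such sub-staircase sequences of length n are counted by C_n; 2674440 = C_14.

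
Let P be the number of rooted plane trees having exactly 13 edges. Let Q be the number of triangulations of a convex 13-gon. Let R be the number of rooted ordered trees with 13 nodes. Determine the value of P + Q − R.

A rooted plane tree with 13 edges has 14 nodes, and the count is C_13. So P = C_13 = 742900.
Triangulations of a convex m-gon are counted by C_{m−2}; with m = 13 this is C_11. So Q = C_11 = 58786.
Rooted ordered (plane) trees on m nodes have m−1 edges and are counted by C_{m−1}; m = 13 gives C_12. So R = C_12 = 208012.
P + Q − R = 742900 + 58786 − 208012 = 593674.

593674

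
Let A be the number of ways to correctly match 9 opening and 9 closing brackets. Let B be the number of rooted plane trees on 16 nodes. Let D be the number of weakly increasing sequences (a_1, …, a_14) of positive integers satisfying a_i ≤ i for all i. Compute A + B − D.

With 9 pairs the number of balanced bracket strings is the Catalan number C_9. So A = C_9 = 4862.
Rooted ordered (plane) trees on m nodes have m−1 edges and are counted by C_{m−1}; m = 16 gives C_15. So B = C_15 = 9694845.
Weakly increasing sequences with a_i ≤ i biject with Dyck paths of semilength 14, so there are C_14. So D = C_14 = 2674440.
A + B − D = 4862 + 9694845 − 2674440 = 7025267.

7025267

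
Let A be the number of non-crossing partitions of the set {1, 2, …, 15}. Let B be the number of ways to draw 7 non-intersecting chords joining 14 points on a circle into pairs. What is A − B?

9694416

The non-crossing partitions of [15] form a lattice of size C_15. So A = C_15 = 9694845.
Non-crossing perfect matchings of 2n points on a circle are counted by C_n; with 14 points, n = 7. So B = C_7 = 429.
A − B = 9694845 − 429 = 9694416.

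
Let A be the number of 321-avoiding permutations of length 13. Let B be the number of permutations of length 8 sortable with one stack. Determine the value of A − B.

741470

For any fixed pattern of length 3, the pattern-avoiding permutations of [13] number C_13. So A = C_13 = 742900.
By Knuth's characterisation, the stack-sortable permutations of length 8 are the 231-avoiders, numbering C_8. So B = C_8 = 1430.
A − B = 742900 − 1430 = 741470.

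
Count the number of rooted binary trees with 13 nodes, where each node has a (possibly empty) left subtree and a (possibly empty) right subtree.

742900

Rooted binary trees with 13 nodes (each child slot possibly empty) number C_13.
C_13 = C(26,13)/14 = 10400600/14 = 742900.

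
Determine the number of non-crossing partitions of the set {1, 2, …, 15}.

Non-crossing partitions of an n-element set are counted by C_n; here n = 15.
C_15 = C_14 · 2(2·14+1)/(14+2) = 2674440 · 58/16 = 9694845.

9694845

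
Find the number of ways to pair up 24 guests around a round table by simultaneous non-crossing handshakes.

208012

Non-crossing handshake pairings of 2n people are counted by C_n; 24 people gives n = 12.
C_12 = C(24,12)/13 = 2704156/13 = 208012.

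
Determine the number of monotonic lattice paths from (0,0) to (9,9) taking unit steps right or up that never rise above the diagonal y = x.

4862

Sub-diagonal monotone paths from (0,0) to (9,9) biject with Dyck paths of semilength 9, giving C_9.
C_9 = C_8 · 2(2·8+1)/(8+2) = 1430 · 34/10 = 4862.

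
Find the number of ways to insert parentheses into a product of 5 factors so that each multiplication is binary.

14

Parenthesizations of m factors correspond to full binary trees with m leaves, counted by C_{m−1}; m = 5 gives C_4.
C_4 = C(8,4)/5 = 70/5 = 14.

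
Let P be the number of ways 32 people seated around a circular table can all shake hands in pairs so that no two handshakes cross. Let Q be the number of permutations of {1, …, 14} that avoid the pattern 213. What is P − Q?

32683230

With 32 = 2·16 people, non-crossing handshake pairings are non-crossing perfect matchings on a circle, counted by C_16. So P = C_16 = 35357670.
For any fixed pattern of length 3, the pattern-avoiding permutations of [14] number C_14. So Q = C_14 = 2674440.
P − Q = 35357670 − 2674440 = 32683230.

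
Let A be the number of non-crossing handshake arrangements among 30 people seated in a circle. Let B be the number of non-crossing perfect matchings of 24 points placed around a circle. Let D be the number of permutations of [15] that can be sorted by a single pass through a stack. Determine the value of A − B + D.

Non-crossing handshake pairings of 2n people are counted by C_n; 30 people gives n = 15. So A = C_15 = 9694845.
Pairing 24 circle points by 12 non-crossing chords gives C_12 matchings. So B = C_12 = 208012.
Stack-sortable permutations are exactly the 231-avoiding ones, counted by C_n; here n = 15. So D = C_15 = 9694845.
A − B + D = 9694845 − 208012 + 9694845 = 19181678.

19181678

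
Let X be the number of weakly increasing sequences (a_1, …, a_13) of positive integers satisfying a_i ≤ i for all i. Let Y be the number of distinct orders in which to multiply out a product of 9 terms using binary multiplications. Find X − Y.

Weakly increasing sequences with a_i ≤ i biject with Dyck paths of semilength 13, so there are C_13. So X = C_13 = 742900.
Bracketing 9 factors into binary products is counted by C_{9−1} = C_8. So Y = C_8 = 1430.
X − Y = 742900 − 1430 = 741470.

741470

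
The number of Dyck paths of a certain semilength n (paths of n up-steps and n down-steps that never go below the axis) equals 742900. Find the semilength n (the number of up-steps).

Dyck paths of semilength n are counted by C_n; 742900 = C_13.

13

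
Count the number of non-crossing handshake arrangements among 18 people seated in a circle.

Non-crossing handshake pairings of 2n people are counted by C_n; 18 people gives n = 9.
C_9 = C_8 · 2(2·8+1)/(8+2) = 1430 · 34/10 = 4862.

4862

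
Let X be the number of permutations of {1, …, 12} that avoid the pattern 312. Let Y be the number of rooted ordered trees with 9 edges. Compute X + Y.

212874

For any fixed pattern of length 3, the pattern-avoiding permutations of [12] number C_12. So X = C_12 = 208012.
A rooted plane tree with 9 edges has 10 nodes, and the count is C_9. So Y = C_9 = 4862.
X + Y = 208012 + 4862 = 212874.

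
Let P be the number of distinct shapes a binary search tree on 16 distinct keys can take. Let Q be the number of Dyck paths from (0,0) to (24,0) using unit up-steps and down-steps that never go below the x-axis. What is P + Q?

35565682

Binary trees (left/right distinguished) on n nodes are counted by C_n; here n = 16. So P = C_16 = 35357670.
A Dyck path with 12 up-steps and 12 down-steps has semilength 12, so there are C_12 of them. So Q = C_12 = 208012.
P + Q = 35357670 + 208012 = 35565682.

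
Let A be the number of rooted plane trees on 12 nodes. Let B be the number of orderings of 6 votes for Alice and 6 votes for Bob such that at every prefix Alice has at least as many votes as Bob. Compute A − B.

58654

A rooted plane tree on 12 nodes has 11 edges, and such trees are counted by C_11. So A = C_11 = 58786.
Ballot sequences with n votes each where one side never trails are Dyck words, counted by C_n; here n = 6. So B = C_6 = 132.
A − B = 58786 − 132 = 58654.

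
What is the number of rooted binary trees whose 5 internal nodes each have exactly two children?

The number of full binary trees on 5 internal nodes is the Catalan number C_5.
C_5 = C_4 · 2(2·4+1)/(4+2) = 14 · 18/6 = 42.

42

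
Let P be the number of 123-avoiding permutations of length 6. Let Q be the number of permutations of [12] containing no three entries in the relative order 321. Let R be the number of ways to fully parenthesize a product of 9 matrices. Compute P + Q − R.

For any fixed pattern of length 3, the pattern-avoiding permutations of [6] number C_6. So P = C_6 = 132.
Permutations of [n] avoiding any single length-3 pattern are counted by C_n; here n = 12. So Q = C_12 = 208012.
Bracketing 9 factors into binary products is counted by C_{9−1} = C_8. So R = C_8 = 1430.
P + Q − R = 132 + 208012 − 1430 = 206714.

206714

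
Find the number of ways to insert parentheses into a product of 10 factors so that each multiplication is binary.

Parenthesizations of m factors correspond to full binary trees with m leaves, counted by C_{m−1}; m = 10 gives C_9.
C_9 = C(18,9)/10 = 48620/10 = 4862.

4862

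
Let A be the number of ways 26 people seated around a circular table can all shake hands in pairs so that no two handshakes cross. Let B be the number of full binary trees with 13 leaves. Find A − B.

534888

With 26 = 2·13 people, non-crossing handshake pairings are non-crossing perfect matchings on a circle, counted by C_13. So A = C_13 = 742900.
A full binary tree with L leaves has L−1 internal nodes and is counted by C_{L−1}; L = 13 gives C_12. So B = C_12 = 208012.
A − B = 742900 − 208012 = 534888.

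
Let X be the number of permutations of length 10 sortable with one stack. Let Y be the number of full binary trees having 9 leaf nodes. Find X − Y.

By Knuth's characterisation, the stack-sortable permutations of length 10 are the 231-avoiders, numbering C_10. So X = C_10 = 16796.
Full binary trees with 9 leaves have 9−1 = 8 internal nodes, so there are C_8 of them. So Y = C_8 = 1430.
X − Y = 16796 − 1430 = 15366.

15366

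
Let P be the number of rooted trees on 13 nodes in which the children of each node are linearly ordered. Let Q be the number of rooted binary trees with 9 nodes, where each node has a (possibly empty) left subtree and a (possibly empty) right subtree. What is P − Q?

Rooted ordered (plane) trees on m nodes have m−1 edges and are counted by C_{m−1}; m = 13 gives C_12. So P = C_12 = 208012.
Binary trees (left/right distinguished) on n nodes are counted by C_n; here n = 9. So Q = C_9 = 4862.
P − Q = 208012 − 4862 = 203150.

203150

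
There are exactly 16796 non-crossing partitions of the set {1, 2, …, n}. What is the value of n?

Non-crossing partitions of [n] are counted by C_n. The Catalan number equal to 16796 is C_10.

10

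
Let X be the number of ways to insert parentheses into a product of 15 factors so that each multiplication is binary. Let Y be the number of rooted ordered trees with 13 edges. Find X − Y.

1931540

Bracketing 15 factors into binary products is counted by C_{15−1} = C_14. So X = C_14 = 2674440.
A rooted plane tree with 13 edges has 14 nodes, and the count is C_13. So Y = C_13 = 742900.
X − Y = 2674440 − 742900 = 1931540.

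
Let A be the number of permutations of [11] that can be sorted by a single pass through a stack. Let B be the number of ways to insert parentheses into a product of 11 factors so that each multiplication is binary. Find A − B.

By Knuth's characterisation, the stack-sortable permutations of length 11 are the 231-avoiders, numbering C_11. So A = C_11 = 58786.
Bracketing 11 factors into binary products is counted by C_{11−1} = C_10. So B = C_10 = 16796.
A − B = 58786 − 16796 = 41990.

41990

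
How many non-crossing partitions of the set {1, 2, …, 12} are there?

The non-crossing partitions of [12] form a lattice of size C_12.
C_12 = C(24,12)/13 = 2704156/13 = 208012.

208012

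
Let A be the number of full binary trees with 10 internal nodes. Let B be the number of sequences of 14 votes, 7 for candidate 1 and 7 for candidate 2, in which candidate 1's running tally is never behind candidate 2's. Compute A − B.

The number of full binary trees on 10 internal nodes is the Catalan number C_10. So A = C_10 = 16796.
Ballot sequences with n votes each where one side never trails are Dyck words, counted by C_n; here n = 7. So B = C_7 = 429.
A − B = 16796 − 429 = 16367.

16367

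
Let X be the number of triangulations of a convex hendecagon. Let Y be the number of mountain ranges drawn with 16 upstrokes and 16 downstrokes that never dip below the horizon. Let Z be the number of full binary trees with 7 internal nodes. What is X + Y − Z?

Triangulations of a convex m-gon are counted by C_{m−2}; with m = 11 this is C_9. So X = C_9 = 4862.
Paths of 16 up- and 16 down-steps that never dip below the axis are Dyck paths; their count is C_16. So Y = C_16 = 35357670.
Full binary trees with n internal nodes are counted by C_n; here n = 7. So Z = C_7 = 429.
X + Y − Z = 4862 + 35357670 − 429 = 35362103.

35362103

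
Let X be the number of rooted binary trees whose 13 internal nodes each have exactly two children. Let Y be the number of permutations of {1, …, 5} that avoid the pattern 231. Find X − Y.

742858

The number of full binary trees on 13 internal nodes is the Catalan number C_13. So X = C_13 = 742900.
For any fixed pattern of length 3, the pattern-avoiding permutations of [5] number C_5. So Y = C_5 = 42.
X − Y = 742900 − 42 = 742858.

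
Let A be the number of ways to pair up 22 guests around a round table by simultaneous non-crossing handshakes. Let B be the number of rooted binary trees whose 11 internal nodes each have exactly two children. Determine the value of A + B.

117572

With 22 = 2·11 people, non-crossing handshake pairings are non-crossing perfect matchings on a circle, counted by C_11. So A = C_11 = 58786.
Full binary trees with n internal nodes are counted by C_n; here n = 11. So B = C_11 = 58786.
A + B = 58786 + 58786 = 117572.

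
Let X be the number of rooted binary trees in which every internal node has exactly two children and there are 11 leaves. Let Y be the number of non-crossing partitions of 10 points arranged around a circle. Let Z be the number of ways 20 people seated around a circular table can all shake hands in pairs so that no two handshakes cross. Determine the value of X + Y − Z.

Full binary trees with 11 leaves have 11−1 = 10 internal nodes, so there are C_10 of them. So X = C_10 = 16796.
Non-crossing partitions of an n-element set are counted by C_n; here n = 10. So Y = C_10 = 16796.
With 20 = 2·10 people, non-crossing handshake pairings are non-crossing perfect matchings on a circle, counted by C_10. So Z = C_10 = 16796.
X + Y − Z = 16796 + 16796 − 16796 = 16796.

16796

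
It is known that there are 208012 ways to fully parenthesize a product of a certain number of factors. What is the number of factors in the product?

13

Parenthesizations of m factors are counted by C_{m−1}; 208012 = C_12.
So the index is 12, and the number of factors is 12 + 1 = 13.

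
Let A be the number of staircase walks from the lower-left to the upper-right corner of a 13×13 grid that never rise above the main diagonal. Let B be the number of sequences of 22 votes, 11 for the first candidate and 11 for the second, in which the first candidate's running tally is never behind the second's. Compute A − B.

Monotone paths in an n×n grid that stay weakly below the diagonal are counted by C_n; here n = 13. So A = C_13 = 742900.
Ballot sequences with n votes each where one side never trails are Dyck words, counted by C_n; here n = 11. So B = C_11 = 58786.
A − B = 742900 − 58786 = 684114.

684114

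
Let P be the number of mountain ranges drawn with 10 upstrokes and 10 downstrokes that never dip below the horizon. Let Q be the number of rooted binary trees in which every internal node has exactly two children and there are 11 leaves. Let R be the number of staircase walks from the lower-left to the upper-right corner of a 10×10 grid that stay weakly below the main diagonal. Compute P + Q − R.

Dyck paths of semilength n (length 2n) are counted by C_n; here n = 10. So P = C_10 = 16796.
Full binary trees with 11 leaves have 11−1 = 10 internal nodes, so there are C_10 of them. So Q = C_10 = 16796.
Monotone paths in an n×n grid that stay weakly below the diagonal are counted by C_n; here n = 10. So R = C_10 = 16796.
P + Q − R = 16796 + 16796 − 16796 = 16796.

16796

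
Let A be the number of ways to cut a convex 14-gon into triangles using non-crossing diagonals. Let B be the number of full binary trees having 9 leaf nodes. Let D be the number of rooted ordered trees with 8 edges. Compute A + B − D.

208012

The number of triangulations of a 14-gon is the Catalan number C_12 (index = sides − 2). So A = C_12 = 208012.
A full binary tree with L leaves has L−1 internal nodes and is counted by C_{L−1}; L = 9 gives C_8. So B = C_8 = 1430.
Rooted ordered trees with n edges are counted by C_n; here n = 8. So D = C_8 = 1430.
A + B − D = 208012 + 1430 − 1430 = 208012.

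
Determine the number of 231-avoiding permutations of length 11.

For any fixed pattern of length 3, the pattern-avoiding permutations of [11] number C_11.
C_11 = 58786.

58786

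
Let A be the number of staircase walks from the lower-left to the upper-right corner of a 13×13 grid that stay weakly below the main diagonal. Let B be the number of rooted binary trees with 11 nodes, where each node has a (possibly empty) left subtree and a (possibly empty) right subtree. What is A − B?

684114

Sub-diagonal monotone paths from (0,0) to (13,13) biject with Dyck paths of semilength 13, giving C_13. So A = C_13 = 742900.
Binary trees (left/right distinguished) on n nodes are counted by C_n; here n = 11. So B = C_11 = 58786.
A − B = 742900 − 58786 = 684114.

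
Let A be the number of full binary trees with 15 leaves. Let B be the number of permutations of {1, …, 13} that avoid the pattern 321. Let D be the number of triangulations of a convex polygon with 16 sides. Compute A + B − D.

Full binary trees with 15 leaves have 15−1 = 14 internal nodes, so there are C_14 of them. So A = C_14 = 2674440.
Permutations of [n] avoiding any single length-3 pattern are counted by C_n; here n = 13. So B = C_13 = 742900.
Triangulations of a convex m-gon are counted by C_{m−2}; with m = 16 this is C_14. So D = C_14 = 2674440.
A + B − D = 2674440 + 742900 − 2674440 = 742900.

742900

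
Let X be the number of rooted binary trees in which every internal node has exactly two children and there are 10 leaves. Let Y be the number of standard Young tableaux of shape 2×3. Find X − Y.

4857

Full binary trees with 10 leaves have 10−1 = 9 internal nodes, so there are C_9 of them. So X = C_9 = 4862.
Standard Young tableaux of shape 2×n are counted by C_n; here n = 3. So Y = C_3 = 5.
X − Y = 4862 − 5 = 4857.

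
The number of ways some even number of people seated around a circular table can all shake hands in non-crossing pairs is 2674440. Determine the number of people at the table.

Non-crossing handshake pairings of 2n people are counted by C_n, and C_14 = 2674440.
So n = 14, and there are 2n = 28 people.

28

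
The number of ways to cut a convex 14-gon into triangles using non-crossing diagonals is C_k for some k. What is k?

Triangulations of a convex m-gon are counted by C_{m−2}; with m = 14 this is C_12.

12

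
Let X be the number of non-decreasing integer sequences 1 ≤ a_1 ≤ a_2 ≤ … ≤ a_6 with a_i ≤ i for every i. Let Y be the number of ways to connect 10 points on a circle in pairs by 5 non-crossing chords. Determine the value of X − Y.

90

Weakly increasing sequences with a_i ≤ i biject with Dyck paths of semilength 6, so there are C_6. So X = C_6 = 132.
Pairing 10 circle points by 5 non-crossing chords gives C_5 matchings. So Y = C_5 = 42.
X − Y = 132 − 42 = 90.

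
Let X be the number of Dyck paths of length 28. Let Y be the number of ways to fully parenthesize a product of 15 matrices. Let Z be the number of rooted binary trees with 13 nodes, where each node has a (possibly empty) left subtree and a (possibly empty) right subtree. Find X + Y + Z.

A Dyck path with 14 up-steps and 14 down-steps has semilength 14, so there are C_14 of them. So X = C_14 = 2674440.
Ways to associate a product of 15 factors correspond to binary trees on 15 leaves, so the count is C_14. So Y = C_14 = 2674440.
Rooted binary trees with 13 nodes (each child slot possibly empty) number C_13. So Z = C_13 = 742900.
X + Y + Z = 2674440 + 2674440 + 742900 = 6091780.

6091780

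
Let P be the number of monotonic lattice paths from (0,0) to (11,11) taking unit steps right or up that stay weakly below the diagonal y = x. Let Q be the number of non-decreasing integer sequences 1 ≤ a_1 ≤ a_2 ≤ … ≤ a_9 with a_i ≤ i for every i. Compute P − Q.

Sub-diagonal monotone paths from (0,0) to (11,11) biject with Dyck paths of semilength 11, giving C_11. So P = C_11 = 58786.
Weakly increasing sequences with a_i ≤ i biject with Dyck paths of semilength 9, so there are C_9. So Q = C_9 = 4862.
P − Q = 58786 − 4862 = 53924.

53924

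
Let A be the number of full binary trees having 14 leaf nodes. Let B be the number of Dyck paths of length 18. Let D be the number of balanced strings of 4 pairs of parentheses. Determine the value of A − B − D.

738024

A full binary tree with L leaves has L−1 internal nodes and is counted by C_{L−1}; L = 14 gives C_13. So A = C_13 = 742900.
A Dyck path with 9 up-steps and 9 down-steps has semilength 9, so there are C_9 of them. So B = C_9 = 4862.
A balanced arrangement of 4 bracket pairs is a Dyck word of semilength 4, so the count is C_4. So D = C_4 = 14.
A − B − D = 742900 − 4862 − 14 = 738024.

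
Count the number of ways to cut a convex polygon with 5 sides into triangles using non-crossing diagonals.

5

A convex 5-gon is triangulated into 3 triangles, and the number of such triangulations is the Catalan number C_{5−2} = C_3.
C_3 = 5.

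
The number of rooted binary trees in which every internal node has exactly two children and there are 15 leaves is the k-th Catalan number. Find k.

14

A full binary tree with L leaves has L−1 internal nodes and is counted by C_{L−1}; L = 15 gives C_14.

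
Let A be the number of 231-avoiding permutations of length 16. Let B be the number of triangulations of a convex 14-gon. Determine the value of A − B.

Permutations of [n] avoiding any single length-3 pattern are counted by C_n; here n = 16. So A = C_16 = 35357670.
Triangulations of a convex m-gon are counted by C_{m−2}; with m = 14 this is C_12. So B = C_12 = 208012.
A − B = 35357670 − 208012 = 35149658.

35149658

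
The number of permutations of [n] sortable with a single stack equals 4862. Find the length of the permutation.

Stack-sortable permutations of [n] are counted by C_n, and C_9 = 4862.

9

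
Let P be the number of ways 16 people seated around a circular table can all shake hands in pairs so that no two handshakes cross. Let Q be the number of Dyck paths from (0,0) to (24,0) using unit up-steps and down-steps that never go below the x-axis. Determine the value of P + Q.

With 16 = 2·8 people, non-crossing handshake pairings are non-crossing perfect matchings on a circle, counted by C_8. So P = C_8 = 1430.
Paths of 12 up- and 12 down-steps that never dip below the axis are Dyck paths; their count is C_12. So Q = C_12 = 208012.
P + Q = 1430 + 208012 = 209442.

209442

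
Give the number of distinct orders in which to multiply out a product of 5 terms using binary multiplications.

14

Bracketing 5 factors into binary products is counted by C_{5−1} = C_4.
C_4 = 14.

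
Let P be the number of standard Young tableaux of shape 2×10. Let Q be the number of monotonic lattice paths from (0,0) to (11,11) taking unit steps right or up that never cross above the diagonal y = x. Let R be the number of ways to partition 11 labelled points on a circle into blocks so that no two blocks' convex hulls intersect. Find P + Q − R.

16796

By the hook-length formula (or a Dyck-path bijection), SYT of shape 2×10 number C_10. So P = C_10 = 16796.
Sub-diagonal monotone paths from (0,0) to (11,11) biject with Dyck paths of semilength 11, giving C_11. So Q = C_11 = 58786.
The non-crossing partitions of [11] form a lattice of size C_11. So R = C_11 = 58786.
P + Q − R = 16796 + 58786 − 58786 = 16796.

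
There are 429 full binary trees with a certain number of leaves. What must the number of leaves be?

Full binary trees with L leaves are counted by C_{L−1}, and C_7 = 429.
So the index is 7, and the number of leaves is 7 + 1 = 8.

8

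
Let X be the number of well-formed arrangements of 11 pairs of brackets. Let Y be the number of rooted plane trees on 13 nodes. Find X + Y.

266798

Balanced strings of n pairs of brackets are counted by C_n; here n = 11. So X = C_11 = 58786.
A rooted plane tree on 13 nodes has 12 edges, and such trees are counted by C_12. So Y = C_12 = 208012.
X + Y = 58786 + 208012 = 266798.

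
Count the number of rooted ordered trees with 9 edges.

A rooted plane tree with 9 edges has 10 nodes, and the count is C_9.
C_9 = C(18,9)/10 = 48620/10 = 4862.

4862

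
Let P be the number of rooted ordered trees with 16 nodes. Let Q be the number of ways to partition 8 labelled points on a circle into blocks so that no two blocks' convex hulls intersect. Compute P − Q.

9693415

A rooted plane tree on 16 nodes has 15 edges, and such trees are counted by C_15. So P = C_15 = 9694845.
Non-crossing partitions of an n-element set are counted by C_n; here n = 8. So Q = C_8 = 1430.
P − Q = 9694845 − 1430 = 9693415.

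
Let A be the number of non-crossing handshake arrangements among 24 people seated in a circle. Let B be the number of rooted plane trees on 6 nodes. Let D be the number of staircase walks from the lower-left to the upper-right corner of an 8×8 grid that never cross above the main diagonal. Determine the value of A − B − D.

206540

Non-crossing handshake pairings of 2n people are counted by C_n; 24 people gives n = 12. So A = C_12 = 208012.
A rooted plane tree on 6 nodes has 5 edges, and such trees are counted by C_5. So B = C_5 = 42.
Monotone paths in an n×n grid that stay weakly below the diagonal are counted by C_n; here n = 8. So D = C_8 = 1430.
A − B − D = 208012 − 42 − 1430 = 206540.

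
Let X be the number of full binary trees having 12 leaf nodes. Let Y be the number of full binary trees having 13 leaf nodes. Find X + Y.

A full binary tree with L leaves has L−1 internal nodes and is counted by C_{L−1}; L = 12 gives C_11. So X = C_11 = 58786.
A full binary tree with L leaves has L−1 internal nodes and is counted by C_{L−1}; L = 13 gives C_12. So Y = C_12 = 208012.
X + Y = 58786 + 208012 = 266798.

266798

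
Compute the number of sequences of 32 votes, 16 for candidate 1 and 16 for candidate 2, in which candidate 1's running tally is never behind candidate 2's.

35357670

Reading a vote for the leader as '(' and for the other as ')' turns such a sequence into a balanced string of 16 pairs, so the count is C_16.
C_16 = C(32,16)/17 = 601080390/17 = 35357670.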